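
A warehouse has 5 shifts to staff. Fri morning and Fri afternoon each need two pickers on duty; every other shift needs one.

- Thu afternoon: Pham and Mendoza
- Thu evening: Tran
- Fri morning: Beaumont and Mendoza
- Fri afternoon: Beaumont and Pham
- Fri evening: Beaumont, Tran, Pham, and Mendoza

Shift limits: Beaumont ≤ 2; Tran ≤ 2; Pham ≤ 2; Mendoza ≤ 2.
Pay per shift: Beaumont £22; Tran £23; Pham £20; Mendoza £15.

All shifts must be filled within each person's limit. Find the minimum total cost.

Thu evening can only be covered by Tran, so that assignment is forced.
Fri morning can only be covered by Beaumont and Mendoza, so that assignment is forced.
Fri afternoon can only be covered by Beaumont and Pham, so that assignment is forced.
Picking the cheapest available picker for each shift independently would cost £132, but that ignores the shift limits.
An optimal schedule: Thu afternoon→Mendoza, Thu evening→Tran, Fri morning→Mendoza+Beaumont, Fri afternoon→Pham+Beaumont, Fri evening→Pham.
Total: 15 + 23 + 15 + 22 + 20 + 22 + 20 = £137.

£137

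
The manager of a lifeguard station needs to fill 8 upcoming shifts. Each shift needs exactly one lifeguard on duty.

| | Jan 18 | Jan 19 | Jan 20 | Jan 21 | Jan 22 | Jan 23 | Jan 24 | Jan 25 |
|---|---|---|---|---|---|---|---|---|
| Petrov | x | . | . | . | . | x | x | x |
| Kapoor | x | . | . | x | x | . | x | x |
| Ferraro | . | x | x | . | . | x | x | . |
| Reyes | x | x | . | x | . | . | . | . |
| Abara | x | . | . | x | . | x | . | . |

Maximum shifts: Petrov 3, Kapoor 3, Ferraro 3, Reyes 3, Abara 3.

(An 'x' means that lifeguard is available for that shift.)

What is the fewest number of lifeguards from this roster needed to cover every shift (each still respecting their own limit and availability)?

3

8 slots to fill and no one can take more than 3, so at least ⌈8/3⌉ = 3 lifeguards are needed.
Petrov, Kapoor, and Ferraro alone can cover everything: Jan 18→Petrov, Jan 19→Ferraro, Jan 20→Ferraro, Jan 21→Kapoor, Jan 22→Kapoor, Jan 23→Petrov, Jan 24→Kapoor, Jan 25→Petrov.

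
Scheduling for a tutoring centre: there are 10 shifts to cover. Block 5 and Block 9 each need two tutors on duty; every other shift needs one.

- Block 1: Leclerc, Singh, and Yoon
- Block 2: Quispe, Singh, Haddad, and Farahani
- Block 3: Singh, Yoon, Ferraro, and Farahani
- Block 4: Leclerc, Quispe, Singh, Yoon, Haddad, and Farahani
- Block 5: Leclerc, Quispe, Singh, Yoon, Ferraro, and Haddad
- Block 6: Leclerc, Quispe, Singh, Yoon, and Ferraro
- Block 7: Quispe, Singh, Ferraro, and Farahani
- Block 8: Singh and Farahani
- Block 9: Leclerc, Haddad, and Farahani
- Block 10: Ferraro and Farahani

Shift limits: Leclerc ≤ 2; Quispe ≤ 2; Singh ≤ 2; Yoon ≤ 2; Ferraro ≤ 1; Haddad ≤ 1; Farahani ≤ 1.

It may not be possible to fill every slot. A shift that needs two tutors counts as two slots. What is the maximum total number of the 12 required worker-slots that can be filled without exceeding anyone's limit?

11

Total capacity across all tutors is 2+2+2+2+1+1+1 = 11, and 12 slots are needed, so at most 11 can be filled.
An assignment achieving 11: Block 1→Leclerc, Block 2→Quispe, Block 3→Singh, Block 4→Farahani, Block 5→Yoon, Block 6→Yoon, Block 7→Quispe, Block 8→Singh, Block 9→Leclerc+Haddad, Block 10→Ferraro.
Loads: Leclerc 2/2, Quispe 2/2, Singh 2/2, Yoon 2/2, Ferraro 1/1, Haddad 1/1, Farahani 1/1.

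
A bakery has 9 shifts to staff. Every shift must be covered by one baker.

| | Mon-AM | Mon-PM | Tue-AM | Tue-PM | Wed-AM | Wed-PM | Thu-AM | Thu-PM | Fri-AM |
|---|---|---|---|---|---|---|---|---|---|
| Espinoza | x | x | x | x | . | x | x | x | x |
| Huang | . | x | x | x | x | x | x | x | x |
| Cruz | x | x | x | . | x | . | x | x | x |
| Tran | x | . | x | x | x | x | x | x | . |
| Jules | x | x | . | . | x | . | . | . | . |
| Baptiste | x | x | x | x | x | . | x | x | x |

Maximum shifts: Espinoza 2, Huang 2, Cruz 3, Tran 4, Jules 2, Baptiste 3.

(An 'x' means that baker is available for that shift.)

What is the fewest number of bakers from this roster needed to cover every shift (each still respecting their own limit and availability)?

9 slots to fill and no one can take more than 4, so at least ⌈9/4⌉ = 3 bakers are needed.
Espinoza, Cruz, and Tran alone can cover everything: Mon-AM→Cruz, Mon-PM→Espinoza, Tue-AM→Tran, Tue-PM→Espinoza, Wed-AM→Cruz, Wed-PM→Tran, Thu-AM→Tran, Thu-PM→Tran, Fri-AM→Cruz.

3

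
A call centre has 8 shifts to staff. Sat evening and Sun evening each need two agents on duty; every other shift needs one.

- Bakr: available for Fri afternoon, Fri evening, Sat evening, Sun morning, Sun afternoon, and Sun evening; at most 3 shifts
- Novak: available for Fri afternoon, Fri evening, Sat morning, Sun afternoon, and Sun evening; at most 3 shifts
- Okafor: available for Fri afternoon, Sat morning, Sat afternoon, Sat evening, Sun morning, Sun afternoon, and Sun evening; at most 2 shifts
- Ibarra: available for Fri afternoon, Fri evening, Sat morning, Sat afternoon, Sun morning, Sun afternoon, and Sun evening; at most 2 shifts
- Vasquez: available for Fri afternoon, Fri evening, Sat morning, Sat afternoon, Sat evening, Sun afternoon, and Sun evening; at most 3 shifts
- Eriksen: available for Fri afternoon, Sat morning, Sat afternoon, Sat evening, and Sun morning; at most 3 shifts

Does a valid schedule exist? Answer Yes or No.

Yes

One valid schedule: Fri afternoon→Novak, Fri evening→Bakr, Sat morning→Novak, Sat afternoon→Okafor, Sat evening→Okafor+Vasquez, Sun morning→Bakr, Sun afternoon→Bakr, Sun evening→Novak+Ibarra.
Loads: Bakr 3/3, Novak 3/3, Okafor 2/2, Ibarra 1/2, Vasquez 1/3, Eriksen 0/3 — all within limits.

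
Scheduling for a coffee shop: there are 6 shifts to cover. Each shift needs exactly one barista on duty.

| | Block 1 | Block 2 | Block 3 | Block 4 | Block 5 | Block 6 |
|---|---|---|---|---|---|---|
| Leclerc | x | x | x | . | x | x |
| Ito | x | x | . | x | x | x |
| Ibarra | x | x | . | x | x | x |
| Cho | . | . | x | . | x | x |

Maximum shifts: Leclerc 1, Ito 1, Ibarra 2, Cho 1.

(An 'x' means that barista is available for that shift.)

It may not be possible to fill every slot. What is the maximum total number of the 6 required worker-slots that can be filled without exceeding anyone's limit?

5

Total capacity across all baristas is 1+1+2+1 = 5, and 6 slots are needed, so at most 5 can be filled.
An assignment achieving 5: Block 1→Ibarra, Block 2→Ibarra, Block 3→Leclerc, Block 4→Ito, Block 5→Cho.
Loads: Leclerc 1/1, Ito 1/1, Ibarra 2/2, Cho 1/1.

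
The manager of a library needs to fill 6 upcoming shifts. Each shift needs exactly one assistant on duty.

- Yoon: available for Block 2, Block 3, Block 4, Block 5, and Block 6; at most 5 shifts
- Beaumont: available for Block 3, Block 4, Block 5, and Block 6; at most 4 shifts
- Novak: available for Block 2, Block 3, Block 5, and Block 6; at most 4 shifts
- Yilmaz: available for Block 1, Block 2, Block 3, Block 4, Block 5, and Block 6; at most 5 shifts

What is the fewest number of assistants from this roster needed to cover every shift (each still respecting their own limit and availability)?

2

6 slots to fill and no one can take more than 5, so at least ⌈6/5⌉ = 2 assistants are needed.
Yoon and Yilmaz alone can cover everything: Block 1→Yilmaz, Block 2→Yoon, Block 3→Yoon, Block 4→Yoon, Block 5→Yoon, Block 6→Yoon.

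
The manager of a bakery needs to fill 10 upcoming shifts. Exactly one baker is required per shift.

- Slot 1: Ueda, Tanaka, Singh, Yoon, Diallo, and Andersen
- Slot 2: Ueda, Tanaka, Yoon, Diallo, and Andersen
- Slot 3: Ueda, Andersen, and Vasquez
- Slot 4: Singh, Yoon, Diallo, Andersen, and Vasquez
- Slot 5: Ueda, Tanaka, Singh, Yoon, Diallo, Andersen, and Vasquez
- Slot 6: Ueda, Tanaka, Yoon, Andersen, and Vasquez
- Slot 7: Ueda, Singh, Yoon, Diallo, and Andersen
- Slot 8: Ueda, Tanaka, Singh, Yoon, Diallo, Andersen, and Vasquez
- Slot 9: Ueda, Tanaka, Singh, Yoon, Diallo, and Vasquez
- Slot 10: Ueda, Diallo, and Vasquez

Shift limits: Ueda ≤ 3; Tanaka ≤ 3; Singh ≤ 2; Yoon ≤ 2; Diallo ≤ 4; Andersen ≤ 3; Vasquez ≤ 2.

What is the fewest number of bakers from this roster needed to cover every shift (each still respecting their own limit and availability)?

10 slots to fill and no one can take more than 4, so at least ⌈10/4⌉ = 3 bakers are needed.
Ueda, Tanaka, and Diallo alone can cover everything: Slot 1→Tanaka, Slot 2→Tanaka, Slot 3→Ueda, Slot 4→Diallo, Slot 5→Tanaka, Slot 6→Ueda, Slot 7→Ueda, Slot 8→Diallo, Slot 9→Diallo, Slot 10→Diallo.

3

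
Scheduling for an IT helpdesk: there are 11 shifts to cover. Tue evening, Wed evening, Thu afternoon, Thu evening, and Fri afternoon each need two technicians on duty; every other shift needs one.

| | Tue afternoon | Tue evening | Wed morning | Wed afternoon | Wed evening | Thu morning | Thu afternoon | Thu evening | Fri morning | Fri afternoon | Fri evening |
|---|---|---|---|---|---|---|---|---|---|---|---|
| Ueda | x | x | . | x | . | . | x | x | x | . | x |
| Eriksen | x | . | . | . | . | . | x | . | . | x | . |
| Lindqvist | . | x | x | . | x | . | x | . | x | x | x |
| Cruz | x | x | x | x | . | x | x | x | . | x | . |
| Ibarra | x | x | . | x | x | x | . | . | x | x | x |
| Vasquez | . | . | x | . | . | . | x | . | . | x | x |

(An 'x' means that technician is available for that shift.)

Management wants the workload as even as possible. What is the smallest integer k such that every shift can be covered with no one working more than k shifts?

3

With 6 technicians and 16 worker-slots to fill, someone must work at least ⌈16/6⌉ = 3 shifts, so k ≥ 3.
k = 3 works: Tue afternoon→Eriksen, Tue evening→Cruz+Ibarra, Wed morning→Lindqvist, Wed afternoon→Ueda, Wed evening→Lindqvist+Ibarra, Thu morning→Cruz, Thu afternoon→Eriksen+Vasquez, Thu evening→Ueda+Cruz, Fri morning→Ueda, Fri afternoon→Eriksen+Ibarra, Fri evening→Lindqvist.
Loads: Ueda 3, Eriksen 3, Lindqvist 3, Cruz 3, Ibarra 3, Vasquez 1 — all ≤ 3.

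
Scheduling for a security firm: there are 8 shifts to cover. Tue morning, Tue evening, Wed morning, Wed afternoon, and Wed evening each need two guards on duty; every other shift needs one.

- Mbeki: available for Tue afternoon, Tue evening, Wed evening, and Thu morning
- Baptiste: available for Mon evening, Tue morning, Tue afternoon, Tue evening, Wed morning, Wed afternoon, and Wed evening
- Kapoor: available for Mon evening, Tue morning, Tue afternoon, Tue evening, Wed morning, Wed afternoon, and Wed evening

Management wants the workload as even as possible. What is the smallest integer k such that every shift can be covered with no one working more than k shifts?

5

With 3 guards and 13 worker-slots to fill, someone must work at least ⌈13/3⌉ = 5 shifts, so k ≥ 5.
k = 5 works: Mon evening→Baptiste, Tue morning→Baptiste+Kapoor, Tue afternoon→Mbeki, Tue evening→Mbeki+Baptiste, Wed morning→Baptiste+Kapoor, Wed afternoon→Baptiste+Kapoor, Wed evening→Mbeki+Kapoor, Thu morning→Mbeki.
Loads: Mbeki 4, Baptiste 5, Kapoor 4 — all ≤ 5.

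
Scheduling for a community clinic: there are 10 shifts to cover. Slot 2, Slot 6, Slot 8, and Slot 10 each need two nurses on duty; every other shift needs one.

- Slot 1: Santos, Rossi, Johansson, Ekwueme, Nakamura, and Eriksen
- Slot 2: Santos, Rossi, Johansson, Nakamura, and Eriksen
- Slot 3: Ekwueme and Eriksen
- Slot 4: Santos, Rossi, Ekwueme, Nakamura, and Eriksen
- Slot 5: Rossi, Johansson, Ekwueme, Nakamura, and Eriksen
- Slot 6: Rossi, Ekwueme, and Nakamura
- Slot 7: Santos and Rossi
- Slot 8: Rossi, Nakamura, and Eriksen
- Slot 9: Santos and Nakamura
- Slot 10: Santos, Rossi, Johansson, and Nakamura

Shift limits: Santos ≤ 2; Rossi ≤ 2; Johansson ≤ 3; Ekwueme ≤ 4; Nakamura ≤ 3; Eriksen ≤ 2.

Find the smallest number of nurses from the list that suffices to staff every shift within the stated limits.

5

14 slots to fill and no one can take more than 4, so at least ⌈14/4⌉ = 4 nurses are needed.
Any 4 nurses together have capacity at most 4+3+3+2 = 12 < 14 slots, so 4 can never suffice.
Santos, Rossi, Johansson, Ekwueme, and Nakamura alone can cover everything: Slot 1→Ekwueme, Slot 2→Johansson+Nakamura, Slot 3→Ekwueme, Slot 4→Ekwueme, Slot 5→Johansson, Slot 6→Rossi+Ekwueme, Slot 7→Santos, Slot 8→Rossi+Nakamura, Slot 9→Santos, Slot 10→Johansson+Nakamura.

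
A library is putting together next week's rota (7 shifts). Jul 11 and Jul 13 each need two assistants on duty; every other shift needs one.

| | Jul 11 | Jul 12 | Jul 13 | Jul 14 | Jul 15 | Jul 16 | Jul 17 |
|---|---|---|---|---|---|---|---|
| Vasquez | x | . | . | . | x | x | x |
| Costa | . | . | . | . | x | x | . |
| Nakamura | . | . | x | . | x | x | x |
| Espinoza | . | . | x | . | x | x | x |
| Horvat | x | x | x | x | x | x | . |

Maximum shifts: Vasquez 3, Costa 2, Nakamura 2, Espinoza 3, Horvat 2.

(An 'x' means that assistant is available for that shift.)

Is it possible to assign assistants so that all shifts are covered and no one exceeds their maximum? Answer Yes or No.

Total capacity is 12 and 9 slots are needed, so capacity alone doesn't rule it out.
Shifts {Jul 11, Jul 12, Jul 14} need 4 worker-slots in total, but the assistants available for any of those shifts (Vasquez and Horvat) can supply at most 3 among them. So no valid schedule exists.

No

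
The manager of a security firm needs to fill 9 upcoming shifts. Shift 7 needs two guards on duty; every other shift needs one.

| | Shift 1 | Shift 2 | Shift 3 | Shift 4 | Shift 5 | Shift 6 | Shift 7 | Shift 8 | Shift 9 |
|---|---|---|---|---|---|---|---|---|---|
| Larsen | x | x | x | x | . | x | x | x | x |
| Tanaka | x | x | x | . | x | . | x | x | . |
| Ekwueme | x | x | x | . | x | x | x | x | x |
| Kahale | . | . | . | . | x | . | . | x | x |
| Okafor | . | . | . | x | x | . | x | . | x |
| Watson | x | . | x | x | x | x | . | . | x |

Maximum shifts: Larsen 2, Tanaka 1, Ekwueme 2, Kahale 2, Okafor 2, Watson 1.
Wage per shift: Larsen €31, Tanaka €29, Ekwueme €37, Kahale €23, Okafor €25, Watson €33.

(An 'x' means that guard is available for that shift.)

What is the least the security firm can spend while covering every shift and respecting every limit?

€294

Picking the cheapest available guard for each shift independently would cost €266, but that ignores the shift limits.
An optimal schedule: Shift 1→Tanaka, Shift 2→Larsen, Shift 3→Watson, Shift 4→Larsen, Shift 5→Kahale, Shift 6→Ekwueme, Shift 7→Ekwueme+Okafor, Shift 8→Kahale, Shift 9→Okafor.
Total: 29 + 31 + 33 + 31 + 23 + 37 + 37 + 25 + 23 + 25 = €294.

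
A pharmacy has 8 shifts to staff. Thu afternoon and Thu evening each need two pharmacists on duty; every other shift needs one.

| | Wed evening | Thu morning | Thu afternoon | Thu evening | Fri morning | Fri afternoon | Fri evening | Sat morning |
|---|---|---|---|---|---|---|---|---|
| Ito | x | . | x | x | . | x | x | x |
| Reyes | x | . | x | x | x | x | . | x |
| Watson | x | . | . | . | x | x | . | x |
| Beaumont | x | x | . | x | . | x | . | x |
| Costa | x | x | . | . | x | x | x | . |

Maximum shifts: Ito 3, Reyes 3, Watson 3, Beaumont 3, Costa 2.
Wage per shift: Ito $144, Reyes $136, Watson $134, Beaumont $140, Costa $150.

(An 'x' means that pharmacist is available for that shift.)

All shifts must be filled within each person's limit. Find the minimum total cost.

Thu afternoon can only be covered by Ito and Reyes, so that assignment is forced.
Picking the cheapest available pharmacist for each shift independently would cost $1376, but that ignores the shift limits.
An optimal schedule: Wed evening→Watson, Thu morning→Beaumont, Thu afternoon→Reyes+Ito, Thu evening→Reyes+Beaumont, Fri morning→Watson, Fri afternoon→Reyes, Fri evening→Ito, Sat morning→Watson.
Total: 134 + 140 + 136 + 144 + 136 + 140 + 134 + 136 + 144 + 134 = $1378.

$1378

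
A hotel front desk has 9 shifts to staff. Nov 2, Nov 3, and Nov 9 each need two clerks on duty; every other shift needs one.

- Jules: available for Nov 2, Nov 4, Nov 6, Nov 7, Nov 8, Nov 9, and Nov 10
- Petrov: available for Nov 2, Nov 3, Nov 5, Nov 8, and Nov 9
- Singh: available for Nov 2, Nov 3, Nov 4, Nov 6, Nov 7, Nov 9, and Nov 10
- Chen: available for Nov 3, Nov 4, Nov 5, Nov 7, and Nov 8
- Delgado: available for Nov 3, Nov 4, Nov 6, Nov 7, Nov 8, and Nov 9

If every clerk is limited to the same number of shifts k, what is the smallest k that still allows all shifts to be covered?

With 5 clerks and 12 worker-slots to fill, someone must work at least ⌈12/5⌉ = 3 shifts, so k ≥ 3.
k = 3 works: Nov 2→Jules+Petrov, Nov 3→Chen+Delgado, Nov 4→Singh, Nov 5→Petrov, Nov 6→Jules, Nov 7→Singh, Nov 8→Petrov, Nov 9→Singh+Delgado, Nov 10→Jules.
Loads: Jules 3, Petrov 3, Singh 3, Chen 1, Delgado 2 — all ≤ 3.

3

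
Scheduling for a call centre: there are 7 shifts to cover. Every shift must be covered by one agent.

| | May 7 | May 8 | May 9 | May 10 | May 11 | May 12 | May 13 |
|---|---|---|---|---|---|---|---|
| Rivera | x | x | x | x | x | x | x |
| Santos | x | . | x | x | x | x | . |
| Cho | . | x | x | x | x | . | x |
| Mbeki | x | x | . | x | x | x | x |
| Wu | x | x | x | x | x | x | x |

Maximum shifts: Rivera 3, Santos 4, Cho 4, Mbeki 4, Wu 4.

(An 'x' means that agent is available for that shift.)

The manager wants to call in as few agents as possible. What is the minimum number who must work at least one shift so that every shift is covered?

7 slots to fill and no one can take more than 4, so at least ⌈7/4⌉ = 2 agents are needed.
Rivera and Santos alone can cover everything: May 7→Rivera, May 8→Rivera, May 9→Santos, May 10→Santos, May 11→Santos, May 12→Santos, May 13→Rivera.

2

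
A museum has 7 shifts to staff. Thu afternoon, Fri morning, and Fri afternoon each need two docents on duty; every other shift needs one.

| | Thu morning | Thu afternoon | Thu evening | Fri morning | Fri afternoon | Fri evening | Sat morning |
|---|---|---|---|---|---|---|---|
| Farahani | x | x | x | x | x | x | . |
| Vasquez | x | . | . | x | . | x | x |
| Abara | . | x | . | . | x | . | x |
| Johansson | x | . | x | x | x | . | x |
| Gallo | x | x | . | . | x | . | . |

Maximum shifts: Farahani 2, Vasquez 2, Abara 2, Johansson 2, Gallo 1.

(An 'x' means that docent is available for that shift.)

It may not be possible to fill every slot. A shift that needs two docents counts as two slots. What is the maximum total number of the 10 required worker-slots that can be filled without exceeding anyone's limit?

Total capacity across all docents is 2+2+2+2+1 = 9, and 10 slots are needed, so at most 9 can be filled.
An assignment achieving 9: Thu morning→Johansson, Thu afternoon→Abara+Gallo, Thu evening→Farahani, Fri morning→Vasquez+Johansson, Fri afternoon→Abara, Fri evening→Farahani, Sat morning→Vasquez.
Loads: Farahani 2/2, Vasquez 2/2, Abara 2/2, Johansson 2/2, Gallo 1/1.

9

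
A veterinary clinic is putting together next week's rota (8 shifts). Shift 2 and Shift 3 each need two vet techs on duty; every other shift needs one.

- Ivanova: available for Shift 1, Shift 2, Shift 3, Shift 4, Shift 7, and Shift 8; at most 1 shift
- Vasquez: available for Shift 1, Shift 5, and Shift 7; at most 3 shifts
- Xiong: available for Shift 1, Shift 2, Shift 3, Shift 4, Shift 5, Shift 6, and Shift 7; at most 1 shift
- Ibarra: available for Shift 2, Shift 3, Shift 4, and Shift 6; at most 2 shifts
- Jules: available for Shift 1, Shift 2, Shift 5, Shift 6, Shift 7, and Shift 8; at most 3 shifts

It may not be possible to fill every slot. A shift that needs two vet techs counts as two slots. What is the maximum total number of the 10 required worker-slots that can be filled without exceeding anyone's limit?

Total capacity across all vet techs is 1+3+1+2+3 = 10, and 10 slots are needed, so at most 10 can be filled.
An assignment achieving 10: Shift 1→Vasquez, Shift 2→Ibarra+Jules, Shift 3→Ivanova+Xiong, Shift 4→Ibarra, Shift 5→Vasquez, Shift 6→Jules, Shift 7→Vasquez, Shift 8→Jules.
Loads: Ivanova 1/1, Vasquez 3/3, Xiong 1/1, Ibarra 2/2, Jules 3/3.

10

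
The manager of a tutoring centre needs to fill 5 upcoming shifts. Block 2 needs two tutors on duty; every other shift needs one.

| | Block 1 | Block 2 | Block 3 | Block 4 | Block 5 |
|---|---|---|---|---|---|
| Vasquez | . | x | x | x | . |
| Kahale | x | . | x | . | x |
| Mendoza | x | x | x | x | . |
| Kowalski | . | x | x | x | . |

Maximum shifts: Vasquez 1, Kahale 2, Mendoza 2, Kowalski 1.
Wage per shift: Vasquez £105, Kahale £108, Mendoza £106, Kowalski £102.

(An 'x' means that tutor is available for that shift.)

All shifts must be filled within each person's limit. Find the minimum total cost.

£635

Block 5 can only be covered by Kahale, so that assignment is forced.
Picking the cheapest available tutor for each shift independently would cost £625, but that ignores the shift limits.
An optimal schedule: Block 1→Kahale, Block 2→Vasquez+Mendoza, Block 3→Kowalski, Block 4→Mendoza, Block 5→Kahale.
Total: 108 + 105 + 106 + 102 + 106 + 108 = £635.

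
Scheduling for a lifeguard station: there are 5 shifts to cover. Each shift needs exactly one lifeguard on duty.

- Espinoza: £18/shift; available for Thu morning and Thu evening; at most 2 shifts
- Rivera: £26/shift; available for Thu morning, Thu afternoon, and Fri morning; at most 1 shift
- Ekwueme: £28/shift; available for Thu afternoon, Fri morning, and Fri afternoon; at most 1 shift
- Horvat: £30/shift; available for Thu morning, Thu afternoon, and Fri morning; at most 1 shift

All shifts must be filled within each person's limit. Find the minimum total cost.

£120

Thu evening can only be covered by Espinoza, so that assignment is forced.
Fri afternoon can only be covered by Ekwueme, so that assignment is forced.
Picking the cheapest available lifeguard for each shift independently would cost £116, but that ignores the shift limits.
An optimal schedule: Thu morning→Espinoza, Thu afternoon→Rivera, Thu evening→Espinoza, Fri morning→Horvat, Fri afternoon→Ekwueme.
Total: 18 + 26 + 18 + 30 + 28 = £120.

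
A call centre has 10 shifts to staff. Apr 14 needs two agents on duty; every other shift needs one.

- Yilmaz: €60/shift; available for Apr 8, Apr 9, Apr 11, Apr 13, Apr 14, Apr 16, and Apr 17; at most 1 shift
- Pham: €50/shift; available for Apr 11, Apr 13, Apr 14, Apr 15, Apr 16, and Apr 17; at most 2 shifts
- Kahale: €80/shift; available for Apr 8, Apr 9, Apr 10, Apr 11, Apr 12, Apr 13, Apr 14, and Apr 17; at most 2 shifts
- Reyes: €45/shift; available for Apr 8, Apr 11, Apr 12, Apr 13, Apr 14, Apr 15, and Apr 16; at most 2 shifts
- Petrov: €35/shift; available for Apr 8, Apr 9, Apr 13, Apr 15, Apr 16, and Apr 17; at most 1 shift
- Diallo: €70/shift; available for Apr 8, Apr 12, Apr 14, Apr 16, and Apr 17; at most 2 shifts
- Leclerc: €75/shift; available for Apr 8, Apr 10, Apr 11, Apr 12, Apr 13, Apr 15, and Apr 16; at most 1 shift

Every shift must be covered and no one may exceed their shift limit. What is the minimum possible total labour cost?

€660

Picking the cheapest available agent for each shift independently would cost €470, but that ignores the shift limits.
An optimal schedule: Apr 8→Reyes, Apr 9→Yilmaz, Apr 10→Kahale, Apr 11→Pham, Apr 12→Kahale, Apr 13→Leclerc, Apr 14→Reyes+Diallo, Apr 15→Pham, Apr 16→Diallo, Apr 17→Petrov.
Total: 45 + 60 + 80 + 50 + 80 + 75 + 45 + 70 + 50 + 70 + 35 = €660.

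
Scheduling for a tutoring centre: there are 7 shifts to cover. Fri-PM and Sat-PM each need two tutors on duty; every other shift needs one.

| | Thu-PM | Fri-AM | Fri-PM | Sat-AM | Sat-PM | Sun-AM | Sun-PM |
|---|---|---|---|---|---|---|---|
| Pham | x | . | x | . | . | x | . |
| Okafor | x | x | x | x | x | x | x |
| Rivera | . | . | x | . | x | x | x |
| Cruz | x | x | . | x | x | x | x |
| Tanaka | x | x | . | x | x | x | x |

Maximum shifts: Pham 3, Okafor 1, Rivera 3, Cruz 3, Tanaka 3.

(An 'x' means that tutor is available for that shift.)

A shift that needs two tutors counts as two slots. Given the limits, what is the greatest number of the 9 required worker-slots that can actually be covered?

9

Total capacity across all tutors is 3+1+3+3+3 = 13, and 9 slots are needed, so at most 9 can be filled.
An assignment achieving 9: Thu-PM→Pham, Fri-AM→Okafor, Fri-PM→Pham+Rivera, Sat-AM→Cruz, Sat-PM→Rivera+Cruz, Sun-AM→Pham, Sun-PM→Rivera.
Loads: Pham 3/3, Okafor 1/1, Rivera 3/3, Cruz 2/3, Tanaka 0/3.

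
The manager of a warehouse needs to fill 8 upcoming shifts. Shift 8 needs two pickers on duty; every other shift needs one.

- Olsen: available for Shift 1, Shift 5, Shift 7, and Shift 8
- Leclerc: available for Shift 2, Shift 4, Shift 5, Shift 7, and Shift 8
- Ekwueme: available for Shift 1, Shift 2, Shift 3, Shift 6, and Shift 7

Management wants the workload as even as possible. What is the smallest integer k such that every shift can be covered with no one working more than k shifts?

3

With 3 pickers and 9 worker-slots to fill, someone must work at least ⌈9/3⌉ = 3 shifts, so k ≥ 3.
k = 3 works: Shift 1→Olsen, Shift 2→Leclerc, Shift 3→Ekwueme, Shift 4→Leclerc, Shift 5→Olsen, Shift 6→Ekwueme, Shift 7→Ekwueme, Shift 8→Olsen+Leclerc.
Loads: Olsen 3, Leclerc 3, Ekwueme 3 — all ≤ 3.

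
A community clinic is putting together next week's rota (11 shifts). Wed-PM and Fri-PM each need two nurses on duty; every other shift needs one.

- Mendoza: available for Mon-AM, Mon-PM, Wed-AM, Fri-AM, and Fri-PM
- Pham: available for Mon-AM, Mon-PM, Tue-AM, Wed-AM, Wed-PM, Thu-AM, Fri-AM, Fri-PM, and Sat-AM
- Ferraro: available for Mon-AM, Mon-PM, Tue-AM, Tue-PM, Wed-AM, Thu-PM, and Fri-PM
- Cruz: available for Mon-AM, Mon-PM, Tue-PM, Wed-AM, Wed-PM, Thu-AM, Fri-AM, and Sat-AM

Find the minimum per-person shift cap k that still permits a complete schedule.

With 4 nurses and 13 worker-slots to fill, someone must work at least ⌈13/4⌉ = 4 shifts, so k ≥ 4.
k = 4 works: Mon-AM→Mendoza, Mon-PM→Mendoza, Tue-AM→Pham, Tue-PM→Ferraro, Wed-AM→Ferraro, Wed-PM→Pham+Cruz, Thu-AM→Pham, Thu-PM→Ferraro, Fri-AM→Mendoza, Fri-PM→Mendoza+Ferraro, Sat-AM→Pham.
Loads: Mendoza 4, Pham 4, Ferraro 4, Cruz 1 — all ≤ 4.

4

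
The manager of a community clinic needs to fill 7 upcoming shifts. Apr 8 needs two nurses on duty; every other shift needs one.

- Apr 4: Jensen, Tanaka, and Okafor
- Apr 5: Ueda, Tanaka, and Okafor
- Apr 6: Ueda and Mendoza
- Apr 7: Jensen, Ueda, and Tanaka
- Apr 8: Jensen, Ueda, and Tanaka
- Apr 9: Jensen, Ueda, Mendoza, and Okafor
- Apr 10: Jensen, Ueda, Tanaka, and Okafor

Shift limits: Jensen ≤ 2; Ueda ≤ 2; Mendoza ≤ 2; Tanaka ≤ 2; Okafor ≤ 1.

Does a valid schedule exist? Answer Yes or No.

Yes

One valid schedule: Apr 4→Jensen, Apr 5→Ueda, Apr 6→Ueda, Apr 7→Tanaka, Apr 8→Jensen+Tanaka, Apr 9→Mendoza, Apr 10→Okafor.
Loads: Jensen 2/2, Ueda 2/2, Mendoza 1/2, Tanaka 2/2, Okafor 1/1 — all within limits.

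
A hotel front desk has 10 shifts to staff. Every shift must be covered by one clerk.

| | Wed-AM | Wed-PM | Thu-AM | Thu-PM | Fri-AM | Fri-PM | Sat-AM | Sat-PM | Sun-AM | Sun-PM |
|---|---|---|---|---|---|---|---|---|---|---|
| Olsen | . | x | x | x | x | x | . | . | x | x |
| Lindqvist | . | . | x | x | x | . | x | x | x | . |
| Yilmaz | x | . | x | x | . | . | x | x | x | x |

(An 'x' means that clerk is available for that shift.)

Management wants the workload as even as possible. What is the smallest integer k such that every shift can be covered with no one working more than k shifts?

4

With 3 clerks and 10 worker-slots to fill, someone must work at least ⌈10/3⌉ = 4 shifts, so k ≥ 4.
k = 4 works: Wed-AM→Yilmaz, Wed-PM→Olsen, Thu-AM→Lindqvist, Thu-PM→Lindqvist, Fri-AM→Olsen, Fri-PM→Olsen, Sat-AM→Lindqvist, Sat-PM→Lindqvist, Sun-AM→Yilmaz, Sun-PM→Olsen.
Loads: Olsen 4, Lindqvist 4, Yilmaz 2 — all ≤ 4.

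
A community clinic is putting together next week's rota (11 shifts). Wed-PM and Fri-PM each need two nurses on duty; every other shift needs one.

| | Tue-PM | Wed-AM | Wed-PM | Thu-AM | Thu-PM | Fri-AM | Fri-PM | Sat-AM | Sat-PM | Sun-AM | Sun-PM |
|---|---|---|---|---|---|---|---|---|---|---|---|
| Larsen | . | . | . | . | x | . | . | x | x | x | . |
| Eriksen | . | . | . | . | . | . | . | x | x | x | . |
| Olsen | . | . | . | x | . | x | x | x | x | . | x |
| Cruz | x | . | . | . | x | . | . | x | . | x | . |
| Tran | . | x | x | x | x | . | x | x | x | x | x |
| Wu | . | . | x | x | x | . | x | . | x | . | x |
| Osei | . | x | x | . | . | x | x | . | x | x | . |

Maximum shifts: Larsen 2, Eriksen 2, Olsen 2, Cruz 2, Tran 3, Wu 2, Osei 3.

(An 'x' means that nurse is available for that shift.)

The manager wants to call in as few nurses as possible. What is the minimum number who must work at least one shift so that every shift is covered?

13 slots to fill and no one can take more than 3, so at least ⌈13/3⌉ = 5 nurses are needed.
Any 5 nurses together have capacity at most 3+3+2+2+2 = 12 < 13 slots, so 5 can never suffice.
Larsen, Eriksen, Olsen, Cruz, Tran, and Osei alone can cover everything: Tue-PM→Cruz, Wed-AM→Tran, Wed-PM→Tran+Osei, Thu-AM→Olsen, Thu-PM→Larsen, Fri-AM→Osei, Fri-PM→Tran+Osei, Sat-AM→Larsen, Sat-PM→Eriksen, Sun-AM→Eriksen, Sun-PM→Olsen.

6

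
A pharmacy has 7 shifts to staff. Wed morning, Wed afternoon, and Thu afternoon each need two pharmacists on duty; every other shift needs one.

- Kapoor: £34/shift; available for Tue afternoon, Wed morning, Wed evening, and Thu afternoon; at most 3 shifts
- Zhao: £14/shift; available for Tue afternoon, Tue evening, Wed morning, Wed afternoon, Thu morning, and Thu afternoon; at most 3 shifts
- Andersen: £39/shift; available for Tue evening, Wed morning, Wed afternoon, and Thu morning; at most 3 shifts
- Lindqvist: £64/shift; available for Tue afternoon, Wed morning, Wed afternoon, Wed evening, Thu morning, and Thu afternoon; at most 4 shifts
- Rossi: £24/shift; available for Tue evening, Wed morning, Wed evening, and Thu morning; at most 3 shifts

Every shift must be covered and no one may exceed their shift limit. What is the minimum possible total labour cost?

£255

Picking the cheapest available pharmacist for each shift independently would cost £205, but that ignores the shift limits.
An optimal schedule: Tue afternoon→Zhao, Tue evening→Rossi, Wed morning→Rossi+Kapoor, Wed afternoon→Zhao+Andersen, Wed evening→Kapoor, Thu morning→Rossi, Thu afternoon→Zhao+Kapoor.
Total: 14 + 24 + 24 + 34 + 14 + 39 + 34 + 24 + 14 + 34 = £255.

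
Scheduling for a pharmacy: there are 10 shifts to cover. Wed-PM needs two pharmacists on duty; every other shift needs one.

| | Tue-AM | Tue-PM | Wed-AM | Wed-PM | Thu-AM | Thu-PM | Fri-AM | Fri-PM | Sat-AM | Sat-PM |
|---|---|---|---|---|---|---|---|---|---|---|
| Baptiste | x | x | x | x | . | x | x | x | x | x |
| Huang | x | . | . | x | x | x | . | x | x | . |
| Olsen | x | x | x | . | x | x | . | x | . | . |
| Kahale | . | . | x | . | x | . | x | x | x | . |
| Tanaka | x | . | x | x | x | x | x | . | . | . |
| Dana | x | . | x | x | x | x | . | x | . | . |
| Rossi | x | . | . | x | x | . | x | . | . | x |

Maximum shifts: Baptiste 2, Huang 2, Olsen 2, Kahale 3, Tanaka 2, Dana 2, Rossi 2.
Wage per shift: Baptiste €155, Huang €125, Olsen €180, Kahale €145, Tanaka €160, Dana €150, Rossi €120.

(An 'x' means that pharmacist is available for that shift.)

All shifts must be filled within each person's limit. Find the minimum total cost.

€1535

Picking the cheapest available pharmacist for each shift independently would cost €1400, but that ignores the shift limits.
An optimal schedule: Tue-AM→Dana, Tue-PM→Baptiste, Wed-AM→Kahale, Wed-PM→Dana+Baptiste, Thu-AM→Kahale, Thu-PM→Huang, Fri-AM→Rossi, Fri-PM→Kahale, Sat-AM→Huang, Sat-PM→Rossi.
Total: 150 + 155 + 145 + 150 + 155 + 145 + 125 + 120 + 145 + 125 + 120 = €1535.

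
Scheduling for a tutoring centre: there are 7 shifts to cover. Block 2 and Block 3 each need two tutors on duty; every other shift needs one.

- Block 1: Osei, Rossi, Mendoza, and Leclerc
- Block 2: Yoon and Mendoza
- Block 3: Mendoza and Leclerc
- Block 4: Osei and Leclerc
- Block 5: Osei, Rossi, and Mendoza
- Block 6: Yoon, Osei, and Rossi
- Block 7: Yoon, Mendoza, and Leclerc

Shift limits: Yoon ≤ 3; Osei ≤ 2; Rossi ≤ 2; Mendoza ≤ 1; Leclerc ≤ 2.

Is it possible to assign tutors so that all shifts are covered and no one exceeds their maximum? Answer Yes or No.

No

Total capacity is 10 and 9 slots are needed, so capacity alone doesn't rule it out.
Shifts {Block 2, Block 3} need 4 worker-slots in total, but the tutors available for any of those shifts (Yoon, Mendoza, and Leclerc) can supply at most 3 among them. So no valid schedule exists.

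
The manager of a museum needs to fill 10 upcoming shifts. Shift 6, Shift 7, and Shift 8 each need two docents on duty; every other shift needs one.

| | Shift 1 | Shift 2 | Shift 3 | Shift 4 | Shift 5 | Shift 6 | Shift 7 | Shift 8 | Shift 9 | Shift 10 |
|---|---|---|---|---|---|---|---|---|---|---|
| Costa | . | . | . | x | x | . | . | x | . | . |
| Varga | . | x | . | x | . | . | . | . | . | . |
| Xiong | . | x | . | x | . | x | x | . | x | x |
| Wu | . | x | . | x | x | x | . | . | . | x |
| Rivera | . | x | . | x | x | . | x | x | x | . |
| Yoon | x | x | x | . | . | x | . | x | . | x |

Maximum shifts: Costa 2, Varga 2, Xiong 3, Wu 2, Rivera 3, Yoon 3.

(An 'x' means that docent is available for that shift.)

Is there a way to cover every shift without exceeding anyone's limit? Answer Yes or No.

Shift 1 can only be covered by Yoon, so that assignment is forced.
Shift 3 can only be covered by Yoon, so that assignment is forced.
Shift 7 can only be covered by Xiong and Rivera, so that assignment is forced.
One valid schedule: Shift 1→Yoon, Shift 2→Varga, Shift 3→Yoon, Shift 4→Varga, Shift 5→Costa, Shift 6→Xiong+Wu, Shift 7→Xiong+Rivera, Shift 8→Costa+Rivera, Shift 9→Xiong, Shift 10→Wu.
Loads: Costa 2/2, Varga 2/2, Xiong 3/3, Wu 2/2, Rivera 2/3, Yoon 2/3 — all within limits.

Yes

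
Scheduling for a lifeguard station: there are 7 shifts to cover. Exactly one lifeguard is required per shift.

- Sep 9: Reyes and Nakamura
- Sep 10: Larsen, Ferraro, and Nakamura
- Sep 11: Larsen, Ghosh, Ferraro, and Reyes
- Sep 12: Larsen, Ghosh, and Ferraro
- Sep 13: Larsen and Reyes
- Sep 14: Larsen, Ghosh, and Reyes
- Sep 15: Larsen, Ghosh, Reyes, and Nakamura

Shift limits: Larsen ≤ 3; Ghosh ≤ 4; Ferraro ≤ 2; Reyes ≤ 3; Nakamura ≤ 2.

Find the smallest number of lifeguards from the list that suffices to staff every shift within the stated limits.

7 slots to fill and no one can take more than 4, so at least ⌈7/4⌉ = 2 lifeguards are needed.
No set of 2 lifeguards can cover every shift (each such set leaves at least one shift with no one available or exceeds a cap).
Larsen, Ghosh, and Reyes alone can cover everything: Sep 9→Reyes, Sep 10→Larsen, Sep 11→Ghosh, Sep 12→Larsen, Sep 13→Larsen, Sep 14→Ghosh, Sep 15→Ghosh.

3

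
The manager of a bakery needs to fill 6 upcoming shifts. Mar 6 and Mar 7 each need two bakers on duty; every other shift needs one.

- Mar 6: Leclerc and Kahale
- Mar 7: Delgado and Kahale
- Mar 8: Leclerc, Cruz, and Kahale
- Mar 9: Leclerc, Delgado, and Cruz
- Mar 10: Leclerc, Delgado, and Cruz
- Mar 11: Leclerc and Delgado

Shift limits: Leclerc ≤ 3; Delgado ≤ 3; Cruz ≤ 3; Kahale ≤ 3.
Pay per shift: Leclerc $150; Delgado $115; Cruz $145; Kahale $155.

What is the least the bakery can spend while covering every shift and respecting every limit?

$1095

Mar 6 can only be covered by Leclerc and Kahale, so that assignment is forced.
Mar 7 can only be covered by Delgado and Kahale, so that assignment is forced.
Picking the cheapest available baker for each shift independently would cost $1065, but that ignores the shift limits.
An optimal schedule: Mar 6→Leclerc+Kahale, Mar 7→Delgado+Kahale, Mar 8→Cruz, Mar 9→Delgado, Mar 10→Cruz, Mar 11→Delgado.
Total: 150 + 155 + 115 + 155 + 145 + 115 + 145 + 115 = $1095.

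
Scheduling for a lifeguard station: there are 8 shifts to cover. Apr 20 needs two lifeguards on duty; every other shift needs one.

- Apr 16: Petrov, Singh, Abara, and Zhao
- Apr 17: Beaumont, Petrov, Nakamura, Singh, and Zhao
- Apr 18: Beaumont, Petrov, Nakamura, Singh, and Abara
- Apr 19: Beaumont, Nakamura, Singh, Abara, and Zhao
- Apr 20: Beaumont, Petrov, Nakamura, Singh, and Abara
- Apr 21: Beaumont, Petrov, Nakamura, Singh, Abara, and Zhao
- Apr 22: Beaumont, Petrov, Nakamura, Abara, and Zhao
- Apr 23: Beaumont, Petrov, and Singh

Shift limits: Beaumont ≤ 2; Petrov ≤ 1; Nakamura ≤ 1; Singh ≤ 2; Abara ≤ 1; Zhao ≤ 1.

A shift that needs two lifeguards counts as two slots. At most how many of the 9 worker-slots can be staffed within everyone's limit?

8

Total capacity across all lifeguards is 2+1+1+2+1+1 = 8, and 9 slots are needed, so at most 8 can be filled.
An assignment achieving 8: Apr 16→Petrov, Apr 17→Beaumont, Apr 18→Nakamura, Apr 19→Singh, Apr 20→Singh+Abara, Apr 22→Zhao, Apr 23→Beaumont.
Loads: Beaumont 2/2, Petrov 1/1, Nakamura 1/1, Singh 2/2, Abara 1/1, Zhao 1/1.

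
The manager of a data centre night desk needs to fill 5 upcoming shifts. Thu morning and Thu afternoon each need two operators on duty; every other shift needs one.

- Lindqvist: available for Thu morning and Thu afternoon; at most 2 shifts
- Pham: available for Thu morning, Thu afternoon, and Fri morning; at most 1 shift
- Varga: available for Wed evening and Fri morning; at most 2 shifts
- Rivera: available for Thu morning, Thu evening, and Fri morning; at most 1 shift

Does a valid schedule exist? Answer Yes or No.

Shifts {Thu morning, Thu afternoon, Thu evening} need 5 worker-slots in total, but the operators available for any of those shifts (Lindqvist, Pham, and Rivera) can supply at most 4 among them. So no valid schedule exists.

No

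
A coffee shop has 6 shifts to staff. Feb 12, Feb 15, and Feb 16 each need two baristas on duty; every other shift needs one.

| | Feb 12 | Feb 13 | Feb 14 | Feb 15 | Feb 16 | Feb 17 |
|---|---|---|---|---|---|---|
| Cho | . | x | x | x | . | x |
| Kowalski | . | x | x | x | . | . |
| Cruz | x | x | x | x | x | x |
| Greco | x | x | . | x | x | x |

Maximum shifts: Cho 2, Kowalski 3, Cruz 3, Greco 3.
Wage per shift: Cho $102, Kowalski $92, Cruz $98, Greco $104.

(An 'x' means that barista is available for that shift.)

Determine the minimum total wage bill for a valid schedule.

Feb 12 can only be covered by Cruz and Greco, so that assignment is forced.
Feb 16 can only be covered by Cruz and Greco, so that assignment is forced.
Picking the cheapest available barista for each shift independently would cost $876, but that ignores the shift limits.
An optimal schedule: Feb 12→Cruz+Greco, Feb 13→Kowalski, Feb 14→Kowalski, Feb 15→Kowalski+Cho, Feb 16→Cruz+Greco, Feb 17→Cruz.
Total: 98 + 104 + 92 + 92 + 92 + 102 + 98 + 104 + 98 = $880.

$880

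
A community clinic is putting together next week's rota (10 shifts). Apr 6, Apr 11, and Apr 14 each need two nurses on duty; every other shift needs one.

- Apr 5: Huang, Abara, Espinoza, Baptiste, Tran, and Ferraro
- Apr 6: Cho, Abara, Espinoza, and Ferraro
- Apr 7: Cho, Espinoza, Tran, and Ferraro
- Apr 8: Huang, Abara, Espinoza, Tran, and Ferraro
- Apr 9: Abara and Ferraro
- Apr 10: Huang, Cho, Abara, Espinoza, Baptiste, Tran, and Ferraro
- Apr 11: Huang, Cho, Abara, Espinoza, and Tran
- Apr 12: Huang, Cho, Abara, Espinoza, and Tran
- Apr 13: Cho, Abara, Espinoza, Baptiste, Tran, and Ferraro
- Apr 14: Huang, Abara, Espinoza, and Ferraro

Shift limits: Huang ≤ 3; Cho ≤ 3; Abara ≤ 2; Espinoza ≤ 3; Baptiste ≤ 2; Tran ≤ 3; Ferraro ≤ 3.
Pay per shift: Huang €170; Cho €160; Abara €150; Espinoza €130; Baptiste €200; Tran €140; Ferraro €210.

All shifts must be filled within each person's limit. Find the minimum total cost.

€1930

Picking the cheapest available nurse for each shift independently would cost €1760, but that ignores the shift limits.
An optimal schedule: Apr 5→Tran, Apr 6→Espinoza+Cho, Apr 7→Espinoza, Apr 8→Espinoza, Apr 9→Abara, Apr 10→Cho, Apr 11→Cho+Huang, Apr 12→Tran, Apr 13→Tran, Apr 14→Abara+Huang.
Total: 140 + 130 + 160 + 130 + 130 + 150 + 160 + 160 + 170 + 140 + 140 + 150 + 170 = €1930.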